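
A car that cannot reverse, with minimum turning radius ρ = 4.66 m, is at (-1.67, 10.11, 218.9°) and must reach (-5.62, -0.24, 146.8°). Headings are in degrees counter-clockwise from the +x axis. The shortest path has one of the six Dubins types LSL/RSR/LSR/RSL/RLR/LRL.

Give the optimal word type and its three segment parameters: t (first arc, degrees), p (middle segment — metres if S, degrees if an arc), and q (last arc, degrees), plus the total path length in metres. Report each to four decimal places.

Let ψ = atan2(Δy, Δx) = atan2(-10.35, -3.95) = -110.8890° be the start→goal bearing.
Normalize: d = |goal − start| / ρ = 11.078132/4.66 = 2.377281, α = (θ_start − ψ) mod 360° = 329.7890° = 5.755904 rad, β = (θ_goal − ψ) mod 360° = 257.6890° = 4.497521 rad.
Common terms: sin α = -0.503186, cos α = 0.864178, sin β = -0.977005, cos β = -0.213218, cos(α−β) = 0.307357, d² = 5.651467. Work in radians in the unit-radius frame; every candidate has L = ρ·(t + p + q).
LSL: p² = 2 + d² − 2cos(α−β) + 2d(sin α − sin β) = 9.289553; p = √p² = 3.047877; φ = atan2(cos β − cos α, d + sin α − sin β) = -0.361300 rad; t = (φ − α) mod 2π = 0.165982 rad, q = (β − φ) mod 2π = 4.858821 rad → L = 4.66·(0.165982 + 3.047877 + 4.858821) = 4.66·8.072680 = 37.618688 m
RSR: p² = 2 + d² − 2cos(α−β) + 2d(sin β − sin α) = 4.783954; p = √p² = 2.187225; φ = atan2(cos α − cos β, d − sin α + sin β) = 0.515059 rad; t = (α − φ) mod 2π = 5.240845 rad, q = (φ − β) mod 2π = 2.300723 rad → L = 4.66·(5.240845 + 2.187225 + 2.300723) = 4.66·9.728793 = 45.336175 m
LSR: p² = d² − 2 + 2cos(α−β) + 2d(sin α + sin β) = -2.771480 < 0 → infeasible
RSL: p² = d² − 2 + 2cos(α−β) − 2d(sin α + sin β) = 11.303840; p = √p² = 3.362118; φ = atan2(cos α + cos β, d − sin α − sin β) − atan2(2, p) = -0.369456 rad; t = (α − φ) mod 2π = 6.125359 rad, q = (β − φ) mod 2π = 4.866977 rad → L = 4.66·(6.125359 + 3.362118 + 4.866977) = 4.66·14.354455 = 66.891760 m
RLR: c = (6 − d² + 2cos(α−β) + 2d(sin α − sin β))/8 = 0.402006; p = 2π − arccos c = 5.126095 rad; φ = atan2(cos α − cos β, d − sin α + sin β) = 0.515059 rad; t = (α − φ + p/2) mod 2π = 1.520707 rad, q = (α − β − t + p) mod 2π = 4.863770 rad → L = 4.66·(1.520707 + 5.126095 + 4.863770) = 4.66·11.510573 = 53.639270 m
LRL: c = (6 − d² + 2cos(α−β) − 2d(sin α − sin β))/8 = -0.161194; p = 2π − arccos c = 4.550488 rad; φ = atan2(cos β − cos α, d + sin α − sin β) = -0.361300 rad; t = (φ − α + p/2) mod 2π = 2.441226 rad, q = (β − α − t + p) mod 2π = 0.850880 rad → L = 4.66·(2.441226 + 4.550488 + 0.850880) = 4.66·7.842594 = 36.546490 m
Shortest: LRL with L = 36.546490 m ≈ 36.5465 m
Convert LRL to answer units (arcs ×180/π): t = 2.441226·180/π = 139.8719°, p = 4.550488·180/π = 260.7238°, q = 0.850880·180/π = 48.7518°, L = 36.5465 m.

LRL: t = 139.8719°, p = 260.7238°, q = 48.7518°, L = 36.5465 m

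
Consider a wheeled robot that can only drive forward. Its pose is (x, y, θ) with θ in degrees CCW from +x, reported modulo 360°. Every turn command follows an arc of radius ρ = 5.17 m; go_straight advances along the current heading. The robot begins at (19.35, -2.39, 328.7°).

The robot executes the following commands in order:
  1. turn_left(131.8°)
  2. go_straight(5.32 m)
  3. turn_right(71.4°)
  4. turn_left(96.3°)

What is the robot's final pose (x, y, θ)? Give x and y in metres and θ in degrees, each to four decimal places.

(30.4188, 21.1725, 125.4000°)

set_pose: (x, y, θ) = (19.3500, -2.3900, 328.7000°), ρ = 5.17
turn_left(131.8°): centre at ρ to the left, rotate +131.8° → (27.1193, 2.9697, 460.5000° ≡ 100.5000°)
go_straight(5.32): x += 5.32·cos θ, y += 5.32·sin θ → (26.1498, 8.2006, 100.5000°)
turn_right(71.4°): centre at ρ to the right, rotate −71.4° → (28.7189, 13.6602, 29.1000°)
turn_left(96.3°): centre at ρ to the left, rotate +96.3° → (30.4188, 21.1725, 125.4000°)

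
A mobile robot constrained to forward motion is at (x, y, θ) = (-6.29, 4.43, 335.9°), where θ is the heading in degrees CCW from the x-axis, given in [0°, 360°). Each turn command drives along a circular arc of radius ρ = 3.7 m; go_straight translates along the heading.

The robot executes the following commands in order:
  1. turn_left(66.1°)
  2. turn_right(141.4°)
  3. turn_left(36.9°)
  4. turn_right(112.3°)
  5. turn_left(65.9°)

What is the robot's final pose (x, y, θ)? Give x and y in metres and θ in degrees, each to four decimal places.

(-1.9207, -8.4884, 251.1000°)

set_pose: (x, y, θ) = (-6.2900, 4.4300, 335.9000°), ρ = 3.7
turn_left(66.1°): centre at ρ to the left, rotate +66.1° → (-2.3034, 5.0579, 402.0000° ≡ 42.0000°)
turn_right(141.4°): centre at ρ to the right, rotate −141.4° → (3.8227, 1.7039, -99.4000° ≡ 260.6000°)
turn_left(36.9°): centre at ρ to the left, rotate +36.9° → (4.1911, -0.6089, 297.5000°)
turn_right(112.3°): centre at ρ to the right, rotate −112.3° → (1.2445, -6.0021, 185.2000°)
turn_left(65.9°): centre at ρ to the left, rotate +65.9° → (-1.9207, -8.4884, 251.1000°)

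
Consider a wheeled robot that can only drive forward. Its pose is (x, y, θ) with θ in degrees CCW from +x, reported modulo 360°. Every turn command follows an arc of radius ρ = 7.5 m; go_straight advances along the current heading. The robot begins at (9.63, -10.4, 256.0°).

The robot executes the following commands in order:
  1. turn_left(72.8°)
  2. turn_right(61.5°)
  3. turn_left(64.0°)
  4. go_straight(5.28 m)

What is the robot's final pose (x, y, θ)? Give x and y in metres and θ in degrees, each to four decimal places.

set_pose: (x, y, θ) = (9.6300, -10.4000, 256.0000°), ρ = 7.5
turn_left(72.8°): centre at ρ to the left, rotate +72.8° → (13.0220, -18.6296, 328.8000°)
turn_right(61.5°): centre at ρ to the right, rotate −61.5° → (16.6285, -25.3982, 267.3000°)
turn_left(64.0°): centre at ρ to the left, rotate +64.0° → (20.5185, -32.3301, 331.3000°)
go_straight(5.28): x += 5.28·cos θ, y += 5.28·sin θ → (25.1498, -34.8657, 331.3000°)

(25.1498, -34.8657, 331.3000°)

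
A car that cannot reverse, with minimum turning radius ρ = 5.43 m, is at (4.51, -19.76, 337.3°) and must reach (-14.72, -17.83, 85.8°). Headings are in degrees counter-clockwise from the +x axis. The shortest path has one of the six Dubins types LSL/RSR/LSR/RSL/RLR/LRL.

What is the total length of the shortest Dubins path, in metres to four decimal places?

Let ψ = atan2(Δy, Δx) = atan2(1.93, -19.23) = 174.2688° be the start→goal bearing.
Normalize: d = |goal − start| / ρ = 19.326609/5.43 = 3.559228, α = (θ_start − ψ) mod 360° = 163.0312° = 2.845432 rad, β = (θ_goal − ψ) mod 360° = 271.5312° = 4.739114 rad.
Common terms: sin α = 0.291850, cos α = -0.956464, sin β = -0.999643, cos β = 0.026722, cos(α−β) = -0.317305, d² = 12.668105. Work in radians in the unit-radius frame; every candidate has L = ρ·(t + p + q).
LSL: p² = 2 + d² − 2cos(α−β) + 2d(sin α − sin β) = 24.496151; p = √p² = 4.949359; φ = atan2(cos β − cos α, d + sin α − sin β) = 0.199979 rad; t = (φ − α) mod 2π = 3.637733 rad, q = (β − φ) mod 2π = 4.539135 rad → L = 5.43·(3.637733 + 4.949359 + 4.539135) = 5.43·13.126226 = 71.275408 m
RSR: p² = 2 + d² − 2cos(α−β) + 2d(sin β − sin α) = 6.109277; p = √p² = 2.471695; φ = atan2(cos α − cos β, d − sin α + sin β) = -0.409094 rad; t = (α − φ) mod 2π = 3.254526 rad, q = (φ − β) mod 2π = 1.134977 rad → L = 5.43·(3.254526 + 2.471695 + 1.134977) = 5.43·6.861198 = 37.256306 m
LSR: p² = d² − 2 + 2cos(α−β) + 2d(sin α + sin β) = 4.995104; p = √p² = 2.234973; φ = atan2(−cos α − cos β, d + sin α + sin β) − atan2(−2, p) = 1.045162 rad; t = (φ − α) mod 2π = 4.482916 rad, q = (φ − β) mod 2π = 2.589233 rad → L = 5.43·(4.482916 + 2.234973 + 2.589233) = 5.43·9.307122 = 50.537673 m
RSL: p² = d² − 2 + 2cos(α−β) − 2d(sin α + sin β) = 15.071887; p = √p² = 3.882253; φ = atan2(cos α + cos β, d − sin α − sin β) − atan2(2, p) = -0.690243 rad; t = (α − φ) mod 2π = 3.535675 rad, q = (β − φ) mod 2π = 5.429357 rad → L = 5.43·(3.535675 + 3.882253 + 5.429357) = 5.43·12.847284 = 69.760754 m
RLR: c = (6 − d² + 2cos(α−β) + 2d(sin α − sin β))/8 = 0.236340; p = 2π − arccos c = 4.950987 rad; φ = atan2(cos α − cos β, d − sin α + sin β) = -0.409094 rad; t = (α − φ + p/2) mod 2π = 5.730019 rad, q = (α − β − t + p) mod 2π = 3.610471 rad → L = 5.43·(5.730019 + 4.950987 + 3.610471) = 5.43·14.291477 = 77.602718 m
LRL: c = (6 − d² + 2cos(α−β) − 2d(sin α − sin β))/8 = -2.062019, |c| > 1 → infeasible
Shortest: RSR with L = 37.256306 m ≈ 37.2563 m

37.2563 m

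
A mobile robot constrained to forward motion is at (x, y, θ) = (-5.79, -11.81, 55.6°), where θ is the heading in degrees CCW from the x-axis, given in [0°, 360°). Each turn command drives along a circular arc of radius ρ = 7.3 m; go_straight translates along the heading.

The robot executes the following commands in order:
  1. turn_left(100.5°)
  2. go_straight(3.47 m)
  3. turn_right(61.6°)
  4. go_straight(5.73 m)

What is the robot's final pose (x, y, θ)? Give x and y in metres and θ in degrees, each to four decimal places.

(-16.7978, 12.2078, 94.5000°)

set_pose: (x, y, θ) = (-5.7900, -11.8100, 55.6000°), ρ = 7.3
turn_left(100.5°): centre at ρ to the left, rotate +100.5° → (-8.8558, -1.0117, 156.1000°)
go_straight(3.47): x += 3.47·cos θ, y += 3.47·sin θ → (-12.0283, 0.3942, 156.1000°)
turn_right(61.6°): centre at ρ to the right, rotate −61.6° → (-16.3482, 6.4955, 94.5000°)
go_straight(5.73): x += 5.73·cos θ, y += 5.73·sin θ → (-16.7978, 12.2078, 94.5000°)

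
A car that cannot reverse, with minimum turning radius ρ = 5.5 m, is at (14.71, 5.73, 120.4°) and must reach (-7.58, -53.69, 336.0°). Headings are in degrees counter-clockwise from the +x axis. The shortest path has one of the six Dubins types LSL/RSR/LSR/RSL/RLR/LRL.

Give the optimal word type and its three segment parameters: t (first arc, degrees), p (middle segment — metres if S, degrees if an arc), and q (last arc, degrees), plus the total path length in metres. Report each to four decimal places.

Let ψ = atan2(Δy, Δx) = atan2(-59.42, -22.29) = -110.5624° be the start→goal bearing.
Normalize: d = |goal − start| / ρ = 63.463222/5.5 = 11.538768, α = (θ_start − ψ) mod 360° = 230.9624° = 4.031054 rad, β = (θ_goal − ψ) mod 360° = 86.5624° = 1.510799 rad.
Common terms: sin α = -0.776733, cos α = -0.629830, sin β = 0.998201, cos β = 0.059962, cos(α−β) = -0.813101, d² = 133.143157. Work in radians in the unit-radius frame; every candidate has L = ρ·(t + p + q).
LSL: p² = 2 + d² − 2cos(α−β) + 2d(sin α − sin β) = 95.808272; p = √p² = 9.788170; φ = atan2(cos β − cos α, d + sin α − sin β) = 0.070530 rad; t = (φ − α) mod 2π = 2.322662 rad, q = (β − φ) mod 2π = 1.440268 rad → L = 5.5·(2.322662 + 9.788170 + 1.440268) = 5.5·13.551100 = 74.531049 m
RSR: p² = 2 + d² − 2cos(α−β) + 2d(sin β − sin α) = 177.730445; p = √p² = 13.331558; φ = atan2(cos α − cos β, d − sin α + sin β) = -0.051764 rad; t = (α − φ) mod 2π = 4.082818 rad, q = (φ − β) mod 2π = 4.720622 rad → L = 5.5·(4.082818 + 13.331558 + 4.720622) = 5.5·22.134999 = 121.742494 m
LSR: p² = d² − 2 + 2cos(α−β) + 2d(sin α + sin β) = 134.627892; p = √p² = 11.602926; φ = atan2(−cos α − cos β, d + sin α + sin β) − atan2(−2, p) = 0.219112 rad; t = (φ − α) mod 2π = 2.471244 rad, q = (φ − β) mod 2π = 4.991499 rad → L = 5.5·(2.471244 + 11.602926 + 4.991499) = 5.5·19.065669 = 104.861178 m
RSL: p² = d² − 2 + 2cos(α−β) − 2d(sin α + sin β) = 124.406019; p = √p² = 11.153745; φ = atan2(cos α + cos β, d − sin α − sin β) − atan2(2, p) = -0.227738 rad; t = (α − φ) mod 2π = 4.258792 rad, q = (β − φ) mod 2π = 1.738536 rad → L = 5.5·(4.258792 + 11.153745 + 1.738536) = 5.5·17.151073 = 94.330900 m
RLR: c = (6 − d² + 2cos(α−β) + 2d(sin α − sin β))/8 = -21.216306, |c| > 1 → infeasible
LRL: c = (6 − d² + 2cos(α−β) − 2d(sin α − sin β))/8 = -10.976034, |c| > 1 → infeasible
Shortest: LSL with L = 74.531049 m ≈ 74.5310 m
Convert LSL to answer units (arcs ×180/π): t = 2.322662·180/π = 133.0787°, p = ρ·p = 5.5·9.788170 = 53.8349 m, q = 1.440268·180/π = 82.5213°, L = 74.5310 m.

LSL: t = 133.0787°, p = 53.8349 m, q = 82.5213°, L = 74.5310 m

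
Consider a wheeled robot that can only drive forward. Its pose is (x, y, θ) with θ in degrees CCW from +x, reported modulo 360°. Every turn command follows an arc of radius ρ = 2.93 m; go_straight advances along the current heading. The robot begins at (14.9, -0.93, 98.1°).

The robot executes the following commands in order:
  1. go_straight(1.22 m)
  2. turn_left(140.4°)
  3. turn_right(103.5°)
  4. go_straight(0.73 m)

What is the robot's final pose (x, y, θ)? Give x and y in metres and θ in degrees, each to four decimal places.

(4.2428, 1.3712, 135.0000°)

set_pose: (x, y, θ) = (14.9000, -0.9300, 98.1000°), ρ = 2.93
go_straight(1.22): x += 1.22·cos θ, y += 1.22·sin θ → (14.7281, 0.2778, 98.1000°)
turn_left(140.4°): centre at ρ to the left, rotate +140.4° → (9.3291, 1.3959, 238.5000°)
turn_right(103.5°): centre at ρ to the right, rotate −103.5° → (4.7590, 0.8550, 135.0000°)
go_straight(0.73): x += 0.73·cos θ, y += 0.73·sin θ → (4.2428, 1.3712, 135.0000°)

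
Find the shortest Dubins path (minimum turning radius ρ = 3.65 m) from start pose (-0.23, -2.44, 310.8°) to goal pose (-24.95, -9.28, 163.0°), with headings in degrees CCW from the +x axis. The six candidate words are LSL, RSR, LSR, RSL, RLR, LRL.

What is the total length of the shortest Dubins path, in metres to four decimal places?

30.3276 m

Let ψ = atan2(Δy, Δx) = atan2(-6.84, -24.72) = -164.5333° be the start→goal bearing.
Normalize: d = |goal − start| / ρ = 25.648860/3.65 = 7.027085, α = (θ_start − ψ) mod 360° = 115.3333° = 2.012946 rad, β = (θ_goal − ψ) mod 360° = 327.5333° = 5.716534 rad.
Common terms: sin α = 0.903834, cos α = -0.427883, sin β = -0.536810, cos β = 0.843703, cos(α−β) = -0.846193, d² = 49.379921. Work in radians in the unit-radius frame; every candidate has L = ρ·(t + p + q).
LSL: p² = 2 + d² − 2cos(α−β) + 2d(sin α − sin β) = 73.319358; p = √p² = 8.562672; φ = atan2(cos β − cos α, d + sin α − sin β) = 0.149055 rad; t = (φ − α) mod 2π = 4.419295 rad, q = (β − φ) mod 2π = 5.567479 rad → L = 3.65·(4.419295 + 8.562672 + 5.567479) = 3.65·18.549446 = 67.705479 m
RSR: p² = 2 + d² − 2cos(α−β) + 2d(sin β − sin α) = 32.825257; p = √p² = 5.729333; φ = atan2(cos α − cos β, d − sin α + sin β) = -0.223807 rad; t = (α − φ) mod 2π = 2.236752 rad, q = (φ − β) mod 2π = 0.342844 rad → L = 3.65·(2.236752 + 5.729333 + 0.342844) = 3.65·8.308930 = 30.327593 m
LSR: p² = d² − 2 + 2cos(α−β) + 2d(sin α + sin β) = 50.845760; p = √p² = 7.130621; φ = atan2(−cos α − cos β, d + sin α + sin β) − atan2(−2, p) = 0.217277 rad; t = (φ − α) mod 2π = 4.487516 rad, q = (φ − β) mod 2π = 0.783928 rad → L = 3.65·(4.487516 + 7.130621 + 0.783928) = 3.65·12.402065 = 45.267539 m
RSL: p² = d² − 2 + 2cos(α−β) − 2d(sin α + sin β) = 40.529309; p = √p² = 6.366263; φ = atan2(cos α + cos β, d − sin α − sin β) − atan2(2, p) = -0.242039 rad; t = (α − φ) mod 2π = 2.254984 rad, q = (β − φ) mod 2π = 5.958573 rad → L = 3.65·(2.254984 + 6.366263 + 5.958573) = 3.65·14.579821 = 53.216346 m
RLR: c = (6 − d² + 2cos(α−β) + 2d(sin α − sin β))/8 = -3.103157, |c| > 1 → infeasible
LRL: c = (6 − d² + 2cos(α−β) − 2d(sin α − sin β))/8 = -8.164920, |c| > 1 → infeasible
Shortest: RSR with L = 30.327593 m ≈ 30.3276 m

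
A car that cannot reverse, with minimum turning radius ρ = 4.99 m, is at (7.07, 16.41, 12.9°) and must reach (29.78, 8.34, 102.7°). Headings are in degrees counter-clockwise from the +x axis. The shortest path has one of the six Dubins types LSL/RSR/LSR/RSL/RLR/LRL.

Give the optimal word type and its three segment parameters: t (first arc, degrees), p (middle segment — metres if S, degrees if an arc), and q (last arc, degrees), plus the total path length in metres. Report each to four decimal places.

RSL: t = 62.6209°, p = 14.0976 m, q = 152.4209°, L = 32.8260 m

Let ψ = atan2(Δy, Δx) = atan2(-8.07, 22.71) = -19.5627° be the start→goal bearing.
Normalize: d = |goal − start| / ρ = 24.101224/4.99 = 4.829905, α = (θ_start − ψ) mod 360° = 32.4627° = 0.566581 rad, β = (θ_goal − ψ) mod 360° = 122.2627° = 2.133886 rad.
Common terms: sin α = 0.536750, cos α = 0.843741, sin β = 0.845610, cos β = -0.533802, cos(α−β) = 0.003491, d² = 23.327979. Work in radians in the unit-radius frame; every candidate has L = ρ·(t + p + q).
LSL: p² = 2 + d² − 2cos(α−β) + 2d(sin α − sin β) = 22.337471; p = √p² = 4.726253; φ = atan2(cos β − cos α, d + sin α − sin β) = -0.295759 rad; t = (φ − α) mod 2π = 5.420846 rad, q = (β − φ) mod 2π = 2.429645 rad → L = 4.99·(5.420846 + 4.726253 + 2.429645) = 4.99·12.576744 = 62.757954 m
RSR: p² = 2 + d² − 2cos(α−β) + 2d(sin β − sin α) = 28.304523; p = √p² = 5.320200; φ = atan2(cos α − cos β, d − sin α + sin β) = 0.261911 rad; t = (α − φ) mod 2π = 0.304669 rad, q = (φ − β) mod 2π = 4.411210 rad → L = 4.99·(0.304669 + 5.320200 + 4.411210) = 4.99·10.036079 = 50.080035 m
LSR: p² = d² − 2 + 2cos(α−β) + 2d(sin α + sin β) = 34.688292; p = √p² = 5.889677; φ = atan2(−cos α − cos β, d + sin α + sin β) − atan2(−2, p) = 0.277509 rad; t = (φ − α) mod 2π = 5.994114 rad, q = (φ − β) mod 2π = 4.426808 rad → L = 4.99·(5.994114 + 5.889677 + 4.426808) = 4.99·16.310599 = 81.389889 m
RSL: p² = d² − 2 + 2cos(α−β) − 2d(sin α + sin β) = 7.981628; p = √p² = 2.825177; φ = atan2(cos α + cos β, d − sin α − sin β) − atan2(2, p) = -0.526361 rad; t = (α − φ) mod 2π = 1.092942 rad, q = (β − φ) mod 2π = 2.660247 rad → L = 4.99·(1.092942 + 2.825177 + 2.660247) = 4.99·6.578367 = 32.826049 m
RLR: c = (6 − d² + 2cos(α−β) + 2d(sin α − sin β))/8 = -2.538065, |c| > 1 → infeasible
LRL: c = (6 − d² + 2cos(α−β) − 2d(sin α − sin β))/8 = -1.792184, |c| > 1 → infeasible
Shortest: RSL with L = 32.826049 m ≈ 32.8260 m
Convert RSL to answer units (arcs ×180/π): t = 1.092942·180/π = 62.6209°, p = ρ·p = 4.99·2.825177 = 14.0976 m, q = 2.660247·180/π = 152.4209°, L = 32.8260 m.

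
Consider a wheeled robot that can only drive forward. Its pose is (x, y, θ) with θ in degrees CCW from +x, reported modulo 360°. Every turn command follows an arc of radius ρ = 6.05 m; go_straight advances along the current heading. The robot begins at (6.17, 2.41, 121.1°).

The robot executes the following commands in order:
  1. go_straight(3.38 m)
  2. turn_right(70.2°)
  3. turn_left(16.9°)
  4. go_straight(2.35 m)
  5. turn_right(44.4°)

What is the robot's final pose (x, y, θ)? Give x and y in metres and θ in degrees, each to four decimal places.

set_pose: (x, y, θ) = (6.1700, 2.4100, 121.1000°), ρ = 6.05
go_straight(3.38): x += 3.38·cos θ, y += 3.38·sin θ → (4.4241, 5.3042, 121.1000°)
turn_right(70.2°): centre at ρ to the right, rotate −70.2° → (4.9095, 12.2448, 50.9000°)
turn_left(16.9°): centre at ρ to the left, rotate +16.9° → (5.8159, 13.7744, 67.8000°)
go_straight(2.35): x += 2.35·cos θ, y += 2.35·sin θ → (6.7038, 15.9502, 67.8000°)
turn_right(44.4°): centre at ρ to the right, rotate −44.4° → (9.9026, 19.2167, 23.4000°)

(9.9026, 19.2167, 23.4000°)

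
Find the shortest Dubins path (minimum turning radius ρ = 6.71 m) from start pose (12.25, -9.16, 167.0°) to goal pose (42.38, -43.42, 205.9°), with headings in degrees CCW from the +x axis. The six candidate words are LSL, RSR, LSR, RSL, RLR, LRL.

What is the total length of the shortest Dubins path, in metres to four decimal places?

Let ψ = atan2(Δy, Δx) = atan2(-34.26, 30.13) = -48.6699° be the start→goal bearing.
Normalize: d = |goal − start| / ρ = 45.624166/6.71 = 6.799429, α = (θ_start − ψ) mod 360° = 215.6699° = 3.764151 rad, β = (θ_goal − ψ) mod 360° = 254.5699° = 4.443084 rad.
Common terms: sin α = -0.583115, cos α = -0.812389, sin β = -0.963956, cos β = -0.266062, cos(α−β) = 0.778243, d² = 46.232229. Work in radians in the unit-radius frame; every candidate has L = ρ·(t + p + q).
LSL: p² = 2 + d² − 2cos(α−β) + 2d(sin α − sin β) = 51.854742; p = √p² = 7.201024; φ = atan2(cos β − cos α, d + sin α − sin β) = 0.075941 rad; t = (φ − α) mod 2π = 2.594976 rad, q = (β − φ) mod 2π = 4.367143 rad → L = 6.71·(2.594976 + 7.201024 + 4.367143) = 6.71·14.163142 = 95.034683 m
RSR: p² = 2 + d² − 2cos(α−β) + 2d(sin β − sin α) = 41.496743; p = √p² = 6.441797; φ = atan2(cos α − cos β, d − sin α + sin β) = -0.084912 rad; t = (α − φ) mod 2π = 3.849063 rad, q = (φ − β) mod 2π = 1.755190 rad → L = 6.71·(3.849063 + 6.441797 + 1.755190) = 6.71·12.046049 = 80.828987 m
LSR: p² = d² − 2 + 2cos(α−β) + 2d(sin α + sin β) = 24.750316; p = √p² = 4.974969; φ = atan2(−cos α − cos β, d + sin α + sin β) − atan2(−2, p) = 0.584753 rad; t = (φ − α) mod 2π = 3.103787 rad, q = (φ − β) mod 2π = 2.424854 rad → L = 6.71·(3.103787 + 4.974969 + 2.424854) = 6.71·10.503610 = 70.479225 m
RSL: p² = d² − 2 + 2cos(α−β) − 2d(sin α + sin β) = 66.827115; p = √p² = 8.174785; φ = atan2(cos α + cos β, d − sin α − sin β) − atan2(2, p) = -0.368440 rad; t = (α − φ) mod 2π = 4.132590 rad, q = (β − φ) mod 2π = 4.811523 rad → L = 6.71·(4.132590 + 8.174785 + 4.811523) = 6.71·17.118899 = 114.867812 m
RLR: c = (6 − d² + 2cos(α−β) + 2d(sin α − sin β))/8 = -4.187093, |c| > 1 → infeasible
LRL: c = (6 − d² + 2cos(α−β) − 2d(sin α − sin β))/8 = -5.481843, |c| > 1 → infeasible
Shortest: LSR with L = 70.479225 m ≈ 70.4792 m

70.4792 m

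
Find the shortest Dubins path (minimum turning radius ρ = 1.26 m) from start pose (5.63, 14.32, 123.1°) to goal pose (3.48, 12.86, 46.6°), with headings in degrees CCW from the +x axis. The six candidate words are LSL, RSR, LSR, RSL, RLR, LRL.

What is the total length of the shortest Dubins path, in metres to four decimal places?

Let ψ = atan2(Δy, Δx) = atan2(-1.46, -2.15) = -145.8208° be the start→goal bearing.
Normalize: d = |goal − start| / ρ = 2.598865/1.26 = 2.062591, α = (θ_start − ψ) mod 360° = 268.9208° = 4.693553 rad, β = (θ_goal − ψ) mod 360° = 192.4208° = 3.358376 rad.
Common terms: sin α = -0.999823, cos α = -0.018835, sin β = -0.215089, cos β = -0.976594, cos(α−β) = 0.233445, d² = 4.254283. Work in radians in the unit-radius frame; every candidate has L = ρ·(t + p + q).
LSL: p² = 2 + d² − 2cos(α−β) + 2d(sin α − sin β) = 2.550224; p = √p² = 1.596942; φ = atan2(cos β − cos α, d + sin α − sin β) = -0.643183 rad; t = (φ − α) mod 2π = 0.946449 rad, q = (β − φ) mod 2π = 4.001559 rad → L = 1.26·(0.946449 + 1.596942 + 4.001559) = 1.26·6.544950 = 8.246638 m
RSR: p² = 2 + d² − 2cos(α−β) + 2d(sin β − sin α) = 9.024561; p = √p² = 3.004091; φ = atan2(cos α − cos β, d − sin α + sin β) = 0.324483 rad; t = (α − φ) mod 2π = 4.369070 rad, q = (φ − β) mod 2π = 3.249292 rad → L = 1.26·(4.369070 + 3.004091 + 3.249292) = 1.26·10.622453 = 13.384291 m
LSR: p² = d² − 2 + 2cos(α−β) + 2d(sin α + sin β) = -2.290559 < 0 → infeasible
RSL: p² = d² − 2 + 2cos(α−β) − 2d(sin α + sin β) = 7.732907; p = √p² = 2.780811; φ = atan2(cos α + cos β, d − sin α − sin β) − atan2(2, p) = -0.918368 rad; t = (α − φ) mod 2π = 5.611921 rad, q = (β − φ) mod 2π = 4.276744 rad → L = 1.26·(5.611921 + 2.780811 + 4.276744) = 1.26·12.669475 = 15.963539 m
RLR: c = (6 − d² + 2cos(α−β) + 2d(sin α − sin β))/8 = -0.128070; p = 2π − arccos c = 4.583966 rad; φ = atan2(cos α − cos β, d − sin α + sin β) = 0.324483 rad; t = (α − φ + p/2) mod 2π = 0.377868 rad, q = (α − β − t + p) mod 2π = 5.541275 rad → L = 1.26·(0.377868 + 4.583966 + 5.541275) = 1.26·10.503109 = 13.233917 m
LRL: c = (6 − d² + 2cos(α−β) − 2d(sin α − sin β))/8 = 0.681222; p = 2π − arccos c = 5.461820 rad; φ = atan2(cos β − cos α, d + sin α − sin β) = -0.643183 rad; t = (φ − α + p/2) mod 2π = 3.677359 rad, q = (β − α − t + p) mod 2π = 0.449284 rad → L = 1.26·(3.677359 + 5.461820 + 0.449284) = 1.26·9.588462 = 12.081463 m
Shortest: LSL with L = 8.246638 m ≈ 8.2466 m

8.2466 m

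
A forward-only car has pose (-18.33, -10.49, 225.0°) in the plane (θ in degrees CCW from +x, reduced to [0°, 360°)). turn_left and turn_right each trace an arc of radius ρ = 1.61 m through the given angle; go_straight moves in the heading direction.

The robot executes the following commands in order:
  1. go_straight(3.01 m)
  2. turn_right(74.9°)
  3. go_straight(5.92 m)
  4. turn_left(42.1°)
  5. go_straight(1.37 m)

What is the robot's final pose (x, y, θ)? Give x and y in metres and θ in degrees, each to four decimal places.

set_pose: (x, y, θ) = (-18.3300, -10.4900, 225.0000°), ρ = 1.61
go_straight(3.01): x += 3.01·cos θ, y += 3.01·sin θ → (-20.4584, -12.6184, 225.0000°)
turn_right(74.9°): centre at ρ to the right, rotate −74.9° → (-22.3994, -12.8757, 150.1000°)
go_straight(5.92): x += 5.92·cos θ, y += 5.92·sin θ → (-27.5314, -9.9246, 150.1000°)
turn_left(42.1°): centre at ρ to the left, rotate +42.1° → (-28.6742, -9.7467, 192.2000°)
go_straight(1.37): x += 1.37·cos θ, y += 1.37·sin θ → (-30.0133, -10.0362, 192.2000°)

(-30.0133, -10.0362, 192.2000°)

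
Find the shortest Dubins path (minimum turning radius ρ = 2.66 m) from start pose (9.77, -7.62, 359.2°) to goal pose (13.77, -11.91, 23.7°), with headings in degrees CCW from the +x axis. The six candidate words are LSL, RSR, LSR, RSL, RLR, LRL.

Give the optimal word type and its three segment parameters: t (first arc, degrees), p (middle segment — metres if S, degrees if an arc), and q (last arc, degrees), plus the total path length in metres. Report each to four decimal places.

RSR: t = 37.7287°, p = 6.5273 m, q = 297.7713°, L = 22.1032 m

Let ψ = atan2(Δy, Δx) = atan2(-4.29, 4.00) = -47.0035° be the start→goal bearing.
Normalize: d = |goal − start| / ρ = 5.865501/2.66 = 2.205076, α = (θ_start − ψ) mod 360° = 46.2035° = 0.806403 rad, β = (θ_goal − ψ) mod 360° = 70.7035° = 1.234009 rad.
Common terms: sin α = 0.721802, cos α = 0.692099, sin β = 0.943821, cos β = 0.330457, cos(α−β) = 0.909961, d² = 4.862358. Work in radians in the unit-radius frame; every candidate has L = ρ·(t + p + q).
LSL: p² = 2 + d² − 2cos(α−β) + 2d(sin α − sin β) = 4.063300; p = √p² = 2.015763; φ = atan2(cos β − cos α, d + sin α − sin β) = -0.180384 rad; t = (φ − α) mod 2π = 5.296398 rad, q = (β − φ) mod 2π = 1.414393 rad → L = 2.66·(5.296398 + 2.015763 + 1.414393) = 2.66·8.726554 = 23.212633 m
RSR: p² = 2 + d² − 2cos(α−β) + 2d(sin β − sin α) = 6.021571; p = √p² = 2.453889; φ = atan2(cos α − cos β, d − sin α + sin β) = 0.147914 rad; t = (α − φ) mod 2π = 0.658489 rad, q = (φ − β) mod 2π = 5.197090 rad → L = 2.66·(0.658489 + 2.453889 + 5.197090) = 2.66·8.309469 = 22.103187 m
LSR: p² = d² − 2 + 2cos(α−β) + 2d(sin α + sin β) = 12.027932; p = √p² = 3.468131; φ = atan2(−cos α − cos β, d + sin α + sin β) − atan2(−2, p) = 0.264817 rad; t = (φ − α) mod 2π = 5.741600 rad, q = (φ − β) mod 2π = 5.313994 rad → L = 2.66·(5.741600 + 3.468131 + 5.313994) = 2.66·14.523724 = 38.633107 m
RSL: p² = d² − 2 + 2cos(α−β) − 2d(sin α + sin β) = -2.663371 < 0 → infeasible
RLR: c = (6 − d² + 2cos(α−β) + 2d(sin α − sin β))/8 = 0.247304; p = 2π − arccos c = 4.962285 rad; φ = atan2(cos α − cos β, d − sin α + sin β) = 0.147914 rad; t = (α − φ + p/2) mod 2π = 3.139632 rad, q = (α − β − t + p) mod 2π = 1.395048 rad → L = 2.66·(3.139632 + 4.962285 + 1.395048) = 2.66·9.496965 = 25.261927 m
LRL: c = (6 − d² + 2cos(α−β) − 2d(sin α − sin β))/8 = 0.492088; p = 2π − arccos c = 5.226875 rad; φ = atan2(cos β − cos α, d + sin α − sin β) = -0.180384 rad; t = (φ − α + p/2) mod 2π = 1.626651 rad, q = (β − α − t + p) mod 2π = 4.027830 rad → L = 2.66·(1.626651 + 5.226875 + 4.027830) = 2.66·10.881356 = 28.944406 m
Shortest: RSR with L = 22.103187 m ≈ 22.1032 m
Convert RSR to answer units (arcs ×180/π): t = 0.658489·180/π = 37.7287°, p = ρ·p = 2.66·2.453889 = 6.5273 m, q = 5.197090·180/π = 297.7713°, L = 22.1032 m.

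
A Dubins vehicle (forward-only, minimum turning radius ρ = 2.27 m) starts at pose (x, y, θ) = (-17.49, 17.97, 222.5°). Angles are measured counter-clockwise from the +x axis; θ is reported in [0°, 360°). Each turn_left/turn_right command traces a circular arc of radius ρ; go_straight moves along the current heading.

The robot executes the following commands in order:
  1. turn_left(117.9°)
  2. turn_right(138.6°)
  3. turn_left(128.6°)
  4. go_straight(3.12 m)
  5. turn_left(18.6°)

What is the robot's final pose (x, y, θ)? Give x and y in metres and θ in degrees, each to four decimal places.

set_pose: (x, y, θ) = (-17.4900, 17.9700, 222.5000°), ρ = 2.27
turn_left(117.9°): centre at ρ to the left, rotate +117.9° → (-16.7179, 14.1579, 340.4000°)
turn_right(138.6°): centre at ρ to the right, rotate −138.6° → (-16.6364, 9.9118, 201.8000°)
turn_left(128.6°): centre at ρ to the left, rotate +128.6° → (-16.9146, 5.8304, 330.4000°)
go_straight(3.12): x += 3.12·cos θ, y += 3.12·sin θ → (-14.2018, 4.2893, 330.4000°)
turn_left(18.6°): centre at ρ to the left, rotate +18.6° → (-13.5137, 4.0347, 349.0000°)

(-13.5137, 4.0347, 349.0000°)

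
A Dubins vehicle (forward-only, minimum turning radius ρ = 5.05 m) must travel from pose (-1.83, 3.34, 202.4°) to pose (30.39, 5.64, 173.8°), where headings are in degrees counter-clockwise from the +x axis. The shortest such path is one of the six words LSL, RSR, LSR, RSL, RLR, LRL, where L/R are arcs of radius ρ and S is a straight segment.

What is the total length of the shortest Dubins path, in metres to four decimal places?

Let ψ = atan2(Δy, Δx) = atan2(2.30, 32.22) = 4.0831° be the start→goal bearing.
Normalize: d = |goal − start| / ρ = 32.301988/5.05 = 6.396433, α = (θ_start − ψ) mod 360° = 198.3169° = 3.461283 rad, β = (θ_goal − ψ) mod 360° = 169.7169° = 2.962119 rad.
Common terms: sin α = -0.314273, cos α = -0.949333, sin β = 0.178512, cos β = -0.983938, cos(α−β) = 0.877983, d² = 40.914357. Work in radians in the unit-radius frame; every candidate has L = ρ·(t + p + q).
LSL: p² = 2 + d² − 2cos(α−β) + 2d(sin α − sin β) = 34.854265; p = √p² = 5.903750; φ = atan2(cos β − cos α, d + sin α − sin β) = -0.005862 rad; t = (φ − α) mod 2π = 2.816041 rad, q = (β − φ) mod 2π = 2.967980 rad → L = 5.05·(2.816041 + 5.903750 + 2.967980) = 5.05·11.687771 = 59.023245 m
RSR: p² = 2 + d² − 2cos(α−β) + 2d(sin β − sin α) = 47.462517; p = √p² = 6.889305; φ = atan2(cos α − cos β, d − sin α + sin β) = 0.005023 rad; t = (α − φ) mod 2π = 3.456260 rad, q = (φ − β) mod 2π = 3.326089 rad → L = 5.05·(3.456260 + 6.889305 + 3.326089) = 5.05·13.671654 = 69.041853 m
LSR: p² = d² − 2 + 2cos(α−β) + 2d(sin α + sin β) = 38.933553; p = √p² = 6.239676; φ = atan2(−cos α − cos β, d + sin α + sin β) − atan2(−2, p) = 0.609690 rad; t = (φ − α) mod 2π = 3.431592 rad, q = (φ − β) mod 2π = 3.930756 rad → L = 5.05·(3.431592 + 6.239676 + 3.930756) = 5.05·13.602024 = 68.690223 m
RSL: p² = d² − 2 + 2cos(α−β) − 2d(sin α + sin β) = 42.407094; p = √p² = 6.512073; φ = atan2(cos α + cos β, d − sin α − sin β) − atan2(2, p) = -0.585724 rad; t = (α − φ) mod 2π = 4.047007 rad, q = (β − φ) mod 2π = 3.547843 rad → L = 5.05·(4.047007 + 6.512073 + 3.547843) = 5.05·14.106924 = 71.239964 m
RLR: c = (6 − d² + 2cos(α−β) + 2d(sin α − sin β))/8 = -4.932815, |c| > 1 → infeasible
LRL: c = (6 − d² + 2cos(α−β) − 2d(sin α − sin β))/8 = -3.356783, |c| > 1 → infeasible
Shortest: LSL with L = 59.023245 m ≈ 59.0232 m

59.0232 m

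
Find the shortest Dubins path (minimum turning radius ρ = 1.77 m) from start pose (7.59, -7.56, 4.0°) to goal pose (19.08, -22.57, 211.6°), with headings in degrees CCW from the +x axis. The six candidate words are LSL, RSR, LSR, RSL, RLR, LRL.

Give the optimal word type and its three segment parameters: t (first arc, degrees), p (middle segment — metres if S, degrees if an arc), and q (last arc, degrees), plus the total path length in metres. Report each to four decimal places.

Let ψ = atan2(Δy, Δx) = atan2(-15.01, 11.49) = -52.5663° be the start→goal bearing.
Normalize: d = |goal − start| / ρ = 18.902915/1.77 = 10.679613, α = (θ_start − ψ) mod 360° = 56.5663° = 0.987268 rad, β = (θ_goal − ψ) mod 360° = 264.1663° = 4.610572 rad.
Common terms: sin α = 0.834524, cos α = 0.550971, sin β = -0.994821, cos β = -0.101641, cos(α−β) = -0.886204, d² = 114.054135. Work in radians in the unit-radius frame; every candidate has L = ρ·(t + p + q).
LSL: p² = 2 + d² − 2cos(α−β) + 2d(sin α − sin β) = 156.899941; p = √p² = 12.525971; φ = atan2(cos β − cos α, d + sin α − sin β) = -0.052124 rad; t = (φ − α) mod 2π = 5.243792 rad, q = (β − φ) mod 2π = 4.662696 rad → L = 1.77·(5.243792 + 12.525971 + 4.662696) = 1.77·22.432459 = 39.705453 m
RSR: p² = 2 + d² − 2cos(α−β) + 2d(sin β − sin α) = 78.753144; p = √p² = 8.874297; φ = atan2(cos α − cos β, d − sin α + sin β) = 0.073606 rad; t = (α − φ) mod 2π = 0.913662 rad, q = (φ − β) mod 2π = 1.746219 rad → L = 1.77·(0.913662 + 8.874297 + 1.746219) = 1.77·11.534179 = 20.415496 m
LSR: p² = d² − 2 + 2cos(α−β) + 2d(sin α + sin β) = 106.857908; p = √p² = 10.337210; φ = atan2(−cos α − cos β, d + sin α + sin β) − atan2(−2, p) = 0.148426 rad; t = (φ − α) mod 2π = 5.444342 rad, q = (φ − β) mod 2π = 1.821039 rad → L = 1.77·(5.444342 + 10.337210 + 1.821039) = 1.77·17.602591 = 31.156587 m
RSL: p² = d² − 2 + 2cos(α−β) − 2d(sin α + sin β) = 113.705548; p = √p² = 10.663280; φ = atan2(cos α + cos β, d − sin α − sin β) − atan2(2, p) = -0.143978 rad; t = (α − φ) mod 2π = 1.131246 rad, q = (β − φ) mod 2π = 4.754550 rad → L = 1.77·(1.131246 + 10.663280 + 4.754550) = 1.77·16.549076 = 29.291865 m
RLR: c = (6 − d² + 2cos(α−β) + 2d(sin α − sin β))/8 = -8.844143, |c| > 1 → infeasible
LRL: c = (6 − d² + 2cos(α−β) − 2d(sin α − sin β))/8 = -18.612493, |c| > 1 → infeasible
Shortest: RSR with L = 20.415496 m ≈ 20.4155 m
Convert RSR to answer units (arcs ×180/π): t = 0.913662·180/π = 52.3490°, p = ρ·p = 1.77·8.874297 = 15.7075 m, q = 1.746219·180/π = 100.0510°, L = 20.4155 m.

RSR: t = 52.3490°, p = 15.7075 m, q = 100.0510°, L = 20.4155 m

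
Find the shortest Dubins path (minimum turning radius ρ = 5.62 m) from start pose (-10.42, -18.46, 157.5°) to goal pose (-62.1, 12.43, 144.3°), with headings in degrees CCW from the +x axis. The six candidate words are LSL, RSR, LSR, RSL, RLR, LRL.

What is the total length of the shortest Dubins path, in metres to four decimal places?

60.2116 m

Let ψ = atan2(Δy, Δx) = atan2(30.89, -51.68) = 149.1325° be the start→goal bearing.
Normalize: d = |goal − start| / ρ = 60.208093/5.62 = 10.713184, α = (θ_start − ψ) mod 360° = 8.3675° = 0.146040 rad, β = (θ_goal − ψ) mod 360° = 355.1675° = 6.198842 rad.
Common terms: sin α = 0.145521, cos α = 0.989355, sin β = -0.084244, cos β = 0.996445, cos(α−β) = 0.973579, d² = 114.772308. Work in radians in the unit-radius frame; every candidate has L = ρ·(t + p + q).
LSL: p² = 2 + d² − 2cos(α−β) + 2d(sin α − sin β) = 119.748179; p = √p² = 10.942951; φ = atan2(cos β − cos α, d + sin α − sin β) = 0.000648 rad; t = (φ − α) mod 2π = 6.137793 rad, q = (β − φ) mod 2π = 6.198194 rad → L = 5.62·(6.137793 + 10.942951 + 6.198194) = 5.62·23.278938 = 130.827633 m
RSR: p² = 2 + d² − 2cos(α−β) + 2d(sin β − sin α) = 109.902123; p = √p² = 10.483421; φ = atan2(cos α − cos β, d − sin α + sin β) = -0.000676 rad; t = (α − φ) mod 2π = 0.146716 rad, q = (φ − β) mod 2π = 0.083667 rad → L = 5.62·(0.146716 + 10.483421 + 0.083667) = 5.62·10.713805 = 60.211583 m
LSR: p² = d² − 2 + 2cos(α−β) + 2d(sin α + sin β) = 116.032423; p = √p² = 10.771835; φ = atan2(−cos α − cos β, d + sin α + sin β) − atan2(−2, p) = 0.001318 rad; t = (φ − α) mod 2π = 6.138464 rad, q = (φ − β) mod 2π = 0.085662 rad → L = 5.62·(6.138464 + 10.771835 + 0.085662) = 5.62·16.995960 = 95.517295 m
RSL: p² = d² − 2 + 2cos(α−β) − 2d(sin α + sin β) = 113.406509; p = √p² = 10.649249; φ = atan2(cos α + cos β, d − sin α − sin β) − atan2(2, p) = -0.001333 rad; t = (α − φ) mod 2π = 0.147373 rad, q = (β − φ) mod 2π = 6.200175 rad → L = 5.62·(0.147373 + 10.649249 + 6.200175) = 5.62·16.996797 = 95.522000 m
RLR: c = (6 − d² + 2cos(α−β) + 2d(sin α − sin β))/8 = -12.737765, |c| > 1 → infeasible
LRL: c = (6 − d² + 2cos(α−β) − 2d(sin α − sin β))/8 = -13.968522, |c| > 1 → infeasible
Shortest: RSR with L = 60.211583 m ≈ 60.2116 m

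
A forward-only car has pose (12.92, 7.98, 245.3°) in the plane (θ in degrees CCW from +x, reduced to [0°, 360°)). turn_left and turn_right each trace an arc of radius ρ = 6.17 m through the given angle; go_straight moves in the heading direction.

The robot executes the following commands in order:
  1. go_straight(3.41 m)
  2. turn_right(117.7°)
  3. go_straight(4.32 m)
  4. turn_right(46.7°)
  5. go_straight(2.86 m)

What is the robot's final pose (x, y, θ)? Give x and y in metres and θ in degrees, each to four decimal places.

(-2.3863, 14.6828, 80.9000°)

set_pose: (x, y, θ) = (12.9200, 7.9800, 245.3000°), ρ = 6.17
go_straight(3.41): x += 3.41·cos θ, y += 3.41·sin θ → (11.4951, 4.8820, 245.3000°)
turn_right(117.7°): centre at ρ to the right, rotate −117.7° → (1.0012, 3.6956, 127.6000°)
go_straight(4.32): x += 4.32·cos θ, y += 4.32·sin θ → (-1.6347, 7.1183, 127.6000°)
turn_right(46.7°): centre at ρ to the right, rotate −46.7° → (-2.8386, 11.8588, 80.9000°)
go_straight(2.86): x += 2.86·cos θ, y += 2.86·sin θ → (-2.3863, 14.6828, 80.9000°)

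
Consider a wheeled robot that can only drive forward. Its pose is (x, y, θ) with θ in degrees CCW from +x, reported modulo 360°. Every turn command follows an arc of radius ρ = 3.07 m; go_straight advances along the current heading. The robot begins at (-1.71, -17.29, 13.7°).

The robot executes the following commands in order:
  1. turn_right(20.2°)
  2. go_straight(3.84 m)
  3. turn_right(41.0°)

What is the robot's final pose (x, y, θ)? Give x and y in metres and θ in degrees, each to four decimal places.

(5.0959, -18.6333, 312.5000°)

set_pose: (x, y, θ) = (-1.7100, -17.2900, 13.7000°), ρ = 3.07
turn_right(20.2°): centre at ρ to the right, rotate −20.2° → (-0.6354, -17.2224, -6.5000° ≡ 353.5000°)
go_straight(3.84): x += 3.84·cos θ, y += 3.84·sin θ → (3.1799, -17.6571, 353.5000°)
turn_right(41.0°): centre at ρ to the right, rotate −41.0° → (5.0959, -18.6333, 312.5000°)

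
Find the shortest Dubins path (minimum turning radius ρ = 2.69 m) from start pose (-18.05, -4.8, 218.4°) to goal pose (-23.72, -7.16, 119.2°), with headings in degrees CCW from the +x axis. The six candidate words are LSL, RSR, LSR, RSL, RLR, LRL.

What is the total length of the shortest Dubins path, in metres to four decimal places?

16.7889 m

Let ψ = atan2(Δy, Δx) = atan2(-2.36, -5.67) = -157.4017° be the start→goal bearing.
Normalize: d = |goal − start| / ρ = 6.141539/2.69 = 2.283100, α = (θ_start − ψ) mod 360° = 15.8017° = 0.275791 rad, β = (θ_goal − ψ) mod 360° = 276.6017° = 4.827610 rad.
Common terms: sin α = 0.272308, cos α = 0.962210, sin β = -0.993369, cos β = 0.114966, cos(α−β) = -0.159881, d² = 5.212545. Work in radians in the unit-radius frame; every candidate has L = ρ·(t + p + q).
LSL: p² = 2 + d² − 2cos(α−β) + 2d(sin α − sin β) = 13.311645; p = √p² = 3.648513; φ = atan2(cos β − cos α, d + sin α − sin β) = -0.234356 rad; t = (φ − α) mod 2π = 5.773039 rad, q = (β − φ) mod 2π = 5.061965 rad → L = 2.69·(5.773039 + 3.648513 + 5.061965) = 2.69·14.483517 = 38.960660 m
RSR: p² = 2 + d² − 2cos(α−β) + 2d(sin β − sin α) = 1.752971; p = √p² = 1.323998; φ = atan2(cos α − cos β, d − sin α + sin β) = 0.694386 rad; t = (α − φ) mod 2π = 5.864591 rad, q = (φ − β) mod 2π = 2.149961 rad → L = 2.69·(5.864591 + 1.323998 + 2.149961) = 2.69·9.338550 = 25.120699 m
LSR: p² = d² − 2 + 2cos(α−β) + 2d(sin α + sin β) = -0.399727 < 0 → infeasible
RSL: p² = d² − 2 + 2cos(α−β) − 2d(sin α + sin β) = 6.185293; p = √p² = 2.487025; φ = atan2(cos α + cos β, d − sin α − sin β) − atan2(2, p) = -0.332999 rad; t = (α − φ) mod 2π = 0.608790 rad, q = (β − φ) mod 2π = 5.160609 rad → L = 2.69·(0.608790 + 2.487025 + 5.160609) = 2.69·8.256424 = 22.209781 m
RLR: c = (6 − d² + 2cos(α−β) + 2d(sin α − sin β))/8 = 0.780879; p = 2π − arccos c = 5.608460 rad; φ = atan2(cos α − cos β, d − sin α + sin β) = 0.694386 rad; t = (α − φ + p/2) mod 2π = 2.385636 rad, q = (α − β − t + p) mod 2π = 4.954191 rad → L = 2.69·(2.385636 + 5.608460 + 4.954191) = 2.69·12.948287 = 34.830892 m
LRL: c = (6 − d² + 2cos(α−β) − 2d(sin α − sin β))/8 = -0.663956; p = 2π − arccos c = 3.986293 rad; φ = atan2(cos β − cos α, d + sin α − sin β) = -0.234356 rad; t = (φ − α + p/2) mod 2π = 1.483000 rad, q = (β − α − t + p) mod 2π = 0.771926 rad → L = 2.69·(1.483000 + 3.986293 + 0.771926) = 2.69·6.241219 = 16.788879 m
Shortest: LRL with L = 16.788879 m ≈ 16.7889 m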